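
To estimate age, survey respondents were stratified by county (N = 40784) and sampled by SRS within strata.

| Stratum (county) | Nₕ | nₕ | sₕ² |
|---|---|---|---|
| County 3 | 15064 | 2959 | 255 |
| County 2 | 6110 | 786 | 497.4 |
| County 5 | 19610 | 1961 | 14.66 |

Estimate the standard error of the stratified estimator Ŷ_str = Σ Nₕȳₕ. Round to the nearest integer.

6236

Var(Ŷ_str) = Σₕ Nₕ²(1 − fₕ)sₕ²/nₕ.
County 3: 15064²·(1 − 2959/15064)·255/2959 = 1.5714491 × 10^7.
County 2: 6110²·(1 − 786/6110)·497.4/786 = 2.0585551 × 10^7.
County 5: 19610²·(1 − 1961/19610)·14.66/1961 = 2.5873434 × 10^6.
Sum = 3.8887385 × 10^7.
SE = √(3.8887385 × 10^7) = 6236.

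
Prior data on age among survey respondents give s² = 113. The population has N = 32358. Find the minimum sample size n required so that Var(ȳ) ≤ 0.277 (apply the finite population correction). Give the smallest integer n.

Without fpc, n₀ = s²/D = 113/0.277 = 407.9422.
With fpc, (1 − n/N)·s²/n ≤ D requires n ≥ n₀/(1 + n₀/N) = 407.9422/(1 + 407.9422/32358) = 402.8632.
Rounding up, n = 403.

403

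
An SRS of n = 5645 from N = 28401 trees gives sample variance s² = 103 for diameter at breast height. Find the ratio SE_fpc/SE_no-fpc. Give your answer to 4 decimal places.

f = n/N = 5645/28401 = 0.19876061.
SE_no-fpc = √(s²/n) = 0.13507863; SE_fpc = √((1−f)s²/n) = 0.12091155.
Ratio = √(1−f) = 0.89511976.

0.8951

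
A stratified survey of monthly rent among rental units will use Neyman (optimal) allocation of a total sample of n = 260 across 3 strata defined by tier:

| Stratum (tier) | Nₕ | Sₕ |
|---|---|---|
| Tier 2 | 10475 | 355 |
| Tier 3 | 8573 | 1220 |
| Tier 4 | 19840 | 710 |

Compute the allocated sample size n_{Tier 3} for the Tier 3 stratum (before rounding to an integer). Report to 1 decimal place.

Neyman allocation: nₕ = n·NₕSₕ / Σⱼ NⱼSⱼ.
Σ NⱼSⱼ = 10475·355 + 8573·1220 + 19840·710 = 2.8264085 × 10^7.
n_{Tier 3} = 260·8573·1220 / (2.8264085 × 10^7) = 96.2.

96.2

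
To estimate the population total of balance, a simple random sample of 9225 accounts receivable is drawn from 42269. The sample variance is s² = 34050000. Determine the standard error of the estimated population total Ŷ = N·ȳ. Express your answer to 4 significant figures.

Var(Ŷ) = N²·Var(ȳ) = N²·(1 − n/N)·s²/n.
f = 9225/42269 = 0.21824505; Var(ȳ) = 0.78175495·34050000/9225 = 2885.502.
Var(Ŷ) = 42269² · 2885.502 = 5.1554351 × 10^12.
SE(Ŷ) = √(5.1554351 × 10^12) = 2.271 × 10^6.

2.271 × 10^6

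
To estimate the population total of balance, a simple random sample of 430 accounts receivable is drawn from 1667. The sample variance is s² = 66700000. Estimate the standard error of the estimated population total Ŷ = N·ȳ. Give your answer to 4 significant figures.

Var(Ŷ) = N²·Var(ȳ) = N²·(1 − n/N)·s²/n.
f = 430/1667 = 0.25794841; Var(ȳ) = 0.74205159·66700000/430 = 115104.28.
Var(Ŷ) = 1667² · 115104.28 = 3.1986202 × 10^11.
SE(Ŷ) = √(3.1986202 × 10^11) = 565600.

565600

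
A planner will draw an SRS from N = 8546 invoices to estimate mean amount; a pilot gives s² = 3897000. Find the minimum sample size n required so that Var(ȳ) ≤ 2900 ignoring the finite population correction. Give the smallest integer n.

1344

Without fpc, n₀ = s²/D = 3897000/2900 = 1343.7931.
Rounding up, n = 1344.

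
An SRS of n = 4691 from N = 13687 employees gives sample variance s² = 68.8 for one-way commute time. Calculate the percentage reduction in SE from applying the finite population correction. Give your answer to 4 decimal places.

f = n/N = 4691/13687 = 0.34273398.
SE_no-fpc = √(s²/n) = 0.12110484; SE_fpc = √((1−f)s²/n) = 0.098182049.
Ratio = √(1−f) = 0.81071945. Reduction = 100·(1 − 0.81071945) = 18.9281%.

18.9281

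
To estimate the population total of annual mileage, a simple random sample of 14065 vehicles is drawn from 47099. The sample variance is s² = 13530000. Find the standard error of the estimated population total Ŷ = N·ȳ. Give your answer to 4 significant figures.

Var(Ŷ) = N²·Var(ȳ) = N²·(1 − n/N)·s²/n.
f = 14065/47099 = 0.29862630; Var(ȳ) = 0.70137370·13530000/14065 = 674.69507.
Var(Ŷ) = 47099² · 674.69507 = 1.4966867 × 10^12.
SE(Ŷ) = √(1.4966867 × 10^12) = 1.223 × 10^6.

1.223 × 10^6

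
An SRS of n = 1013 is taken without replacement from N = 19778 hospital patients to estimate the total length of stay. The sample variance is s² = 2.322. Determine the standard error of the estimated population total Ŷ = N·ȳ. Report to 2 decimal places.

Var(Ŷ) = N²·Var(ȳ) = N²·(1 − n/N)·s²/n.
f = 1013/19778 = 0.05121853; Var(ȳ) = 0.94878147·2.322/1013 = 0.0021747982.
Var(Ŷ) = 19778² · 0.0021747982 = 850714.25.
SE(Ŷ) = √(850714.25) = 922.34.

922.34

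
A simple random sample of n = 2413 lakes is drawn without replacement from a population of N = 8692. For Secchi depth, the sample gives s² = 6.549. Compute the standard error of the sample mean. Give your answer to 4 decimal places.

Under SRS without replacement, Var(ȳ) = (1 − f)·s²/n with f = n/N = 2413/8692 = 0.27761160.
Var(ȳ) = (1 − 0.27761160)·6.549/2413 = 0.72238840·0.0027140489 = 0.0019605975.
SE(ȳ) = √(0.0019605975) = 0.0443.

0.0443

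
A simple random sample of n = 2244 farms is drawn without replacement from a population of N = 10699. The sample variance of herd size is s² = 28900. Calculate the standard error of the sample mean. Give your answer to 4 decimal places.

3.1902

Under SRS without replacement, Var(ȳ) = (1 − f)·s²/n with f = n/N = 2244/10699 = 0.20973923.
Var(ȳ) = (1 − 0.20973923)·28900/2244 = 0.79026077·12.878788 = 10.177601.
SE(ȳ) = √(10.177601) = 3.1902.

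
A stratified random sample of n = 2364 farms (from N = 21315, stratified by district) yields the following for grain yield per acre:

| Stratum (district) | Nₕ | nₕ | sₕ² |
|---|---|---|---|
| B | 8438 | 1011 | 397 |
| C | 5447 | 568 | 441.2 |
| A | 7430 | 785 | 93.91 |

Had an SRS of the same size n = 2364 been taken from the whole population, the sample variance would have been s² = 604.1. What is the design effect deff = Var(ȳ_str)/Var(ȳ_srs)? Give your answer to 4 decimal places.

0.4956

Var(ȳ_str) = Σ Wₕ²(1−fₕ)sₕ²/nₕ with Wₕ = Nₕ/21315:
  B: (8438/21315)²·(1−1011/8438)·397/1011 = 0.054165359
  C: (5447/21315)²·(1−568/5447)·441.2/568 = 0.045436481
  A: (7430/21315)²·(1−785/7430)·93.91/785 = 0.013000358
  → Var(ȳ_str) = 0.1126022.
Var(ȳ_srs) = (1 − 2364/21315)·604.1/2364 = 0.22719991.
deff = 0.1126022 / 0.22719991 = 0.4956.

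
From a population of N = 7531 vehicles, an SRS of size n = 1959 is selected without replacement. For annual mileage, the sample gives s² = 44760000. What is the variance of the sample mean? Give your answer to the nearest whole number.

16905

Under SRS without replacement, Var(ȳ) = (1 − f)·s²/n with f = n/N = 1959/7531 = 0.26012482.
Var(ȳ) = (1 − 0.26012482)·44760000/1959 = 0.73987518·22848.392 = 16904.958.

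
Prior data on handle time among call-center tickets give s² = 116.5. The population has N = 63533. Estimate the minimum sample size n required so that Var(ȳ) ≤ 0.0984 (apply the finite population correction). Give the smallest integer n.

Without fpc, n₀ = s²/D = 116.5/0.0984 = 1183.9431.
With fpc, (1 − n/N)·s²/n ≤ D requires n ≥ n₀/(1 + n₀/N) = 1183.9431/(1 + 1183.9431/63533) = 1162.2838.
Rounding up, n = 1163.

1163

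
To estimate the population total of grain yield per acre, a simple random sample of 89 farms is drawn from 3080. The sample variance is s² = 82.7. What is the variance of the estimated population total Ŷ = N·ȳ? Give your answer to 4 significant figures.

8.560 × 10^6

Var(Ŷ) = N²·Var(ȳ) = N²·(1 − n/N)·s²/n.
f = 89/3080 = 0.02889610; Var(ȳ) = 0.97110390·82.7/89 = 0.90236283.
Var(Ŷ) = 3080² · 0.90236283 = 8.5601748 × 10^6.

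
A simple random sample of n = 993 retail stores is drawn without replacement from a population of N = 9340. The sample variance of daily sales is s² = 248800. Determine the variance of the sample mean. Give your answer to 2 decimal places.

Under SRS without replacement, Var(ȳ) = (1 − f)·s²/n with f = n/N = 993/9340 = 0.10631692.
Var(ȳ) = (1 − 0.10631692)·248800/993 = 0.89368308·250.55388 = 223.91576.

223.92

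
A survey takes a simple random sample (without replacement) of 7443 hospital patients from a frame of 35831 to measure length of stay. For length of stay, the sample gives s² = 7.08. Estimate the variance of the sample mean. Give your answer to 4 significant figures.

7.536 × 10^-4

Under SRS without replacement, Var(ȳ) = (1 − f)·s²/n with f = n/N = 7443/35831 = 0.20772515.
Var(ȳ) = (1 − 0.20772515)·7.08/7443 = 0.79227485·9.5122934 × 10^-4 = 7.5363508 × 10^-4.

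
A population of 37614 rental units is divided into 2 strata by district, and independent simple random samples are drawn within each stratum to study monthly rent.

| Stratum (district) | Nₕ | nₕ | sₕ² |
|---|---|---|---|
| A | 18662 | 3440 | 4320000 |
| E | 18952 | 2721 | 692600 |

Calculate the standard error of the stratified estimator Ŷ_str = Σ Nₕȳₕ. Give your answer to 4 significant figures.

Var(Ŷ_str) = Σₕ Nₕ²(1 − fₕ)sₕ²/nₕ.
A: 18662²·(1 − 3440/18662)·4320000/3440 = 3.5674279 × 10^11.
E: 18952²·(1 − 2721/18952)·692600/2721 = 7.8298649 × 10^10.
Sum = 4.3504144 × 10^11.
SE = √(4.3504144 × 10^11) = 659600.

659600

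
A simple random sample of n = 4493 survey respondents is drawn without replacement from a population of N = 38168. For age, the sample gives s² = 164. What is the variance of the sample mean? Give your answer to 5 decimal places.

Under SRS without replacement, Var(ȳ) = (1 − f)·s²/n with f = n/N = 4493/38168 = 0.11771641.
Var(ȳ) = (1 − 0.11771641)·164/4493 = 0.88228359·0.036501224 = 0.032204431.

0.03220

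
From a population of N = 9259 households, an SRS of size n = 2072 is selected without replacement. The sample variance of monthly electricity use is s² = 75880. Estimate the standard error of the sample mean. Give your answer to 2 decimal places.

5.33

Under SRS without replacement, Var(ȳ) = (1 − f)·s²/n with f = n/N = 2072/9259 = 0.22378227.
Var(ȳ) = (1 − 0.22378227)·75880/2072 = 0.77621773·36.621622 = 28.426352.
SE(ȳ) = √(28.426352) = 5.33.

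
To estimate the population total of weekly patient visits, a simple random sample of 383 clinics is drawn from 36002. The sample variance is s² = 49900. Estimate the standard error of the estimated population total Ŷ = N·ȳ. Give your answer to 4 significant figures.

Var(Ŷ) = N²·Var(ȳ) = N²·(1 − n/N)·s²/n.
f = 383/36002 = 0.01063830; Var(ȳ) = 0.98936170·49900/383 = 128.90117.
Var(Ŷ) = 36002² · 128.90117 = 1.6707448 × 10^11.
SE(Ŷ) = √(1.6707448 × 10^11) = 408700.

408700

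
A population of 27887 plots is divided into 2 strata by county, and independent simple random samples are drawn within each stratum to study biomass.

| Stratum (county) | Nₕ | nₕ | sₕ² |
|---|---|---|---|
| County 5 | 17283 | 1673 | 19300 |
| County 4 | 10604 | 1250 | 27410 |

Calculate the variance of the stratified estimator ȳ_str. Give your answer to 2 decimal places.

Var(ȳ_str) = Σₕ Wₕ²(1 − fₕ)sₕ²/nₕ with Wₕ = Nₕ/N, N = 27887.
County 5: Wₕ = 0.61975114; term = 0.61975114²·(1 − 0.09680032)·19300/1673 = 4.0020251.
County 4: Wₕ = 0.38024886; term = 0.38024886²·(1 − 0.11788005)·27410/1250 = 2.7968071.
Sum = 6.7988322.

6.80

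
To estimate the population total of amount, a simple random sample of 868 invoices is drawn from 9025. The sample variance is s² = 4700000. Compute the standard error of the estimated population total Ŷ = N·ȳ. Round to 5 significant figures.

631360

Var(Ŷ) = N²·Var(ȳ) = N²·(1 − n/N)·s²/n.
f = 868/9025 = 0.09617729; Var(ȳ) = 0.90382271·4700000/868 = 4893.9709.
Var(Ŷ) = 9025² · 4893.9709 = 3.9861699 × 10^11.
SE(Ŷ) = √(3.9861699 × 10^11) = 631360.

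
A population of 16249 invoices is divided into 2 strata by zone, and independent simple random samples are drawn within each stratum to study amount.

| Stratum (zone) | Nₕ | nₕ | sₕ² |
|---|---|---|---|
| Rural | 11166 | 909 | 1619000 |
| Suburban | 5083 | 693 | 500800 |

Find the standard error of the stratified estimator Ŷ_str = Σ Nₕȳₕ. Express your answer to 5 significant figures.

469160

Var(Ŷ_str) = Σₕ Nₕ²(1 − fₕ)sₕ²/nₕ.
Rural: 11166²·(1 − 909/11166)·1619000/909 = 2.0398627 × 10^11.
Suburban: 5083²·(1 − 693/5083)·500800/693 = 1.6125594 × 10^10.
Sum = 2.2011186 × 10^11.
SE = √(2.2011186 × 10^11) = 469160.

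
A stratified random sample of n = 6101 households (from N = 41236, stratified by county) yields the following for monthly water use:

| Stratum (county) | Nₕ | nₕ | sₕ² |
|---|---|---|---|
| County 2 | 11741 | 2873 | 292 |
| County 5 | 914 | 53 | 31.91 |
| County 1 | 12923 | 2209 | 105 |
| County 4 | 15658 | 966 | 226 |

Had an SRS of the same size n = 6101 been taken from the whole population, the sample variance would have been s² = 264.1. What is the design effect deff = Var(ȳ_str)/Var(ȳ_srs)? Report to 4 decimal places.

Var(ȳ_str) = Σ Wₕ²(1−fₕ)sₕ²/nₕ with Wₕ = Nₕ/41236:
  County 2: (11741/41236)²·(1−2873/11741)·292/2873 = 0.0062233602
  County 5: (914/41236)²·(1−53/914)·31.91/53 = 2.7864241 × 10^-4
  County 1: (12923/41236)²·(1−2209/12923)·105/2209 = 0.0038703969
  County 4: (15658/41236)²·(1−966/15658)·226/966 = 0.031651585
  → Var(ȳ_str) = 0.042023985.
Var(ȳ_srs) = (1 − 6101/41236)·264.1/6101 = 0.036883388.
deff = 0.042023985 / 0.036883388 = 1.1394.

1.1394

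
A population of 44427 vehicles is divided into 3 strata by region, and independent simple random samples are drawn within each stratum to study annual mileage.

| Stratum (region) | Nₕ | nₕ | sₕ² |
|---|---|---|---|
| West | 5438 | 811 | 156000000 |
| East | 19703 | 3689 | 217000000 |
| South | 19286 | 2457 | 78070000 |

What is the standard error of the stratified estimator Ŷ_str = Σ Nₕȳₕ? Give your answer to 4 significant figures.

Var(Ŷ_str) = Σₕ Nₕ²(1 − fₕ)sₕ²/nₕ.
West: 5438²·(1 − 811/5438)·156000000/811 = 4.8399675 × 10^12.
East: 19703²·(1 − 3689/19703)·217000000/3689 = 1.8560226 × 10^13.
South: 19286²·(1 − 2457/19286)·78070000/2457 = 1.0312869 × 10^13.
Sum = 3.3713063 × 10^13.
SE = √(3.3713063 × 10^13) = 5.806 × 10^6.

5.806 × 10^6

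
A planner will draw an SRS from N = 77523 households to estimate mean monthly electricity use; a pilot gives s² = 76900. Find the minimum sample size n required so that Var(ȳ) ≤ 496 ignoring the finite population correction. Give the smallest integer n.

156

Without fpc, n₀ = s²/D = 76900/496 = 155.0403.
Rounding up, n = 156.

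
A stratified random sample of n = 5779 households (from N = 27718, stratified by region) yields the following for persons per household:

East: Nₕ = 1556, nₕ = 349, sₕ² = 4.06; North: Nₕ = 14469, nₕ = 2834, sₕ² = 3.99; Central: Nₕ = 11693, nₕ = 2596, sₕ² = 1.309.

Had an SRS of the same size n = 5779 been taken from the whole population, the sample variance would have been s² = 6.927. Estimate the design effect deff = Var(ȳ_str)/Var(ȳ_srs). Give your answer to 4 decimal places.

Var(ȳ_str) = Σ Wₕ²(1−fₕ)sₕ²/nₕ with Wₕ = Nₕ/27718:
  East: (1556/27718)²·(1−349/1556)·4.06/349 = 2.8437649 × 10^-5
  North: (14469/27718)²·(1−2834/14469)·3.99/2834 = 3.0849929 × 10^-4
  Central: (11693/27718)²·(1−2596/11693)·1.309/2596 = 6.9812843 × 10^-5
  → Var(ȳ_str) = 4.0674978 × 10^-4.
Var(ȳ_srs) = (1 − 5779/27718)·6.927/5779 = 9.4874048 × 10^-4.
deff = (4.0674978 × 10^-4) / (9.4874048 × 10^-4) = 0.4287.

0.4287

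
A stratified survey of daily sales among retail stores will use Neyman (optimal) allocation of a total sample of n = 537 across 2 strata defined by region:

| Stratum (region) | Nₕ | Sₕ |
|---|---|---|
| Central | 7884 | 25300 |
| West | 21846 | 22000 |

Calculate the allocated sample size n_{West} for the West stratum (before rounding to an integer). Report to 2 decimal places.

379.50

Neyman allocation: nₕ = n·NₕSₕ / Σⱼ NⱼSⱼ.
Σ NⱼSⱼ = 7884·25300 + 21846·22000 = 6.800772 × 10^8.
n_{West} = 537·21846·22000 / (6.800772 × 10^8) = 379.50.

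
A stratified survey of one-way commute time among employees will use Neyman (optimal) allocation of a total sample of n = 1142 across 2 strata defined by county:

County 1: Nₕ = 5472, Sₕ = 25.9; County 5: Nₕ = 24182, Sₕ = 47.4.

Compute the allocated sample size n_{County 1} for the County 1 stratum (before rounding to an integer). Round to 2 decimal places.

Neyman allocation: nₕ = n·NₕSₕ / Σⱼ NⱼSⱼ.
Σ NⱼSⱼ = 5472·25.9 + 24182·47.4 = 1.2879516 × 10^6.
n_{County 1} = 1142·5472·25.9 / (1.2879516 × 10^6) = 125.66.

125.66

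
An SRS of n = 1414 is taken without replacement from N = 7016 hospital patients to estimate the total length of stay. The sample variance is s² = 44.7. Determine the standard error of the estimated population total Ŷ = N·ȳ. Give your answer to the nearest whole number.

1115

Var(Ŷ) = N²·Var(ȳ) = N²·(1 − n/N)·s²/n.
f = 1414/7016 = 0.20153934; Var(ȳ) = 0.79846066·44.7/1414 = 0.025241295.
Var(Ŷ) = 7016² · 0.025241295 = 1.242484 × 10^6.
SE(Ŷ) = √(1.242484 × 10^6) = 1115.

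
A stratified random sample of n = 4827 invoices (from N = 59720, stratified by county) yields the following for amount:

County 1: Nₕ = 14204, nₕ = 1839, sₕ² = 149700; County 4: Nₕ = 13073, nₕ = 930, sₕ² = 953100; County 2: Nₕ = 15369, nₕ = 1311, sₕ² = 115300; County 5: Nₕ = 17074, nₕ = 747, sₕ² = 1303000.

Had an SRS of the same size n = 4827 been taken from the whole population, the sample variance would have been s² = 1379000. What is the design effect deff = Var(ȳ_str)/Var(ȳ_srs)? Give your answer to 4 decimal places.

0.7285

Var(ȳ_str) = Σ Wₕ²(1−fₕ)sₕ²/nₕ with Wₕ = Nₕ/59720:
  County 1: (14204/59720)²·(1−1839/14204)·149700/1839 = 4.0087157
  County 4: (13073/59720)²·(1−930/13073)·953100/930 = 45.615998
  County 2: (15369/59720)²·(1−1311/15369)·115300/1311 = 5.3279013
  County 5: (17074/59720)²·(1−747/17074)·1303000/747 = 136.34081
  → Var(ȳ_str) = 191.29343.
Var(ȳ_srs) = (1 − 4827/59720)·1379000/4827 = 262.5936.
deff = 191.29343 / 262.5936 = 0.7285.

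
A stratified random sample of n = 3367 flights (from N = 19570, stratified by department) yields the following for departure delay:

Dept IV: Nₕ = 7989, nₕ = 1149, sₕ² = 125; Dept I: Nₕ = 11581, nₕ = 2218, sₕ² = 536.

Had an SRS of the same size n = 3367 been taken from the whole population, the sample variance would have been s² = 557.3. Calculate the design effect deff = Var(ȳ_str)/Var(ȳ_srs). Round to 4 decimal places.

0.6125

Var(ȳ_str) = Σ Wₕ²(1−fₕ)sₕ²/nₕ with Wₕ = Nₕ/19570:
  Dept IV: (7989/19570)²·(1−1149/7989)·125/1149 = 0.015522328
  Dept I: (11581/19570)²·(1−2218/11581)·536/2218 = 0.068419939
  → Var(ȳ_str) = 0.083942267.
Var(ȳ_srs) = (1 − 3367/19570)·557.3/3367 = 0.137041.
deff = 0.083942267 / 0.137041 = 0.6125.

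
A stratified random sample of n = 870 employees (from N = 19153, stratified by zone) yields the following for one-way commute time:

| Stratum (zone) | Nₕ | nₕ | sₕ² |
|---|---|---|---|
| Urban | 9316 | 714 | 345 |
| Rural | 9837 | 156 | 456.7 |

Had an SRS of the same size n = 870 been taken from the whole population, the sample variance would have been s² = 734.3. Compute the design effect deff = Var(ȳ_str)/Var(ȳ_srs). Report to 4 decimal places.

1.0743

Var(ȳ_str) = Σ Wₕ²(1−fₕ)sₕ²/nₕ with Wₕ = Nₕ/19153:
  Urban: (9316/19153)²·(1−714/9316)·345/714 = 0.10555436
  Rural: (9837/19153)²·(1−156/9837)·456.7/156 = 0.76000367
  → Var(ȳ_str) = 0.86555803.
Var(ȳ_srs) = (1 − 870/19153)·734.3/870 = 0.80568435.
deff = 0.86555803 / 0.80568435 = 1.0743.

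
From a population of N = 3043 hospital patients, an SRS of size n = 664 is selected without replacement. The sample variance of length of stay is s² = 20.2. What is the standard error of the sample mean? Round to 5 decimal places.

0.15422

Under SRS without replacement, Var(ȳ) = (1 − f)·s²/n with f = n/N = 664/3043 = 0.21820572.
Var(ȳ) = (1 − 0.21820572)·20.2/664 = 0.78179428·0.030421687 = 0.023783501.
SE(ȳ) = √(0.023783501) = 0.15422.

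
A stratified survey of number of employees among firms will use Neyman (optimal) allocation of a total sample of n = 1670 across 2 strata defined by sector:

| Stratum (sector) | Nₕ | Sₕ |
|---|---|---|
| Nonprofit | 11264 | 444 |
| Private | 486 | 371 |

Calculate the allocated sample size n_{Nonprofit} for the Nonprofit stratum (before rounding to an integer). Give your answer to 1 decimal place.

Neyman allocation: nₕ = n·NₕSₕ / Σⱼ NⱼSⱼ.
Σ NⱼSⱼ = 11264·444 + 486·371 = 5.181522 × 10^6.
n_{Nonprofit} = 1670·11264·444 / (5.181522 × 10^6) = 1611.9.

1611.9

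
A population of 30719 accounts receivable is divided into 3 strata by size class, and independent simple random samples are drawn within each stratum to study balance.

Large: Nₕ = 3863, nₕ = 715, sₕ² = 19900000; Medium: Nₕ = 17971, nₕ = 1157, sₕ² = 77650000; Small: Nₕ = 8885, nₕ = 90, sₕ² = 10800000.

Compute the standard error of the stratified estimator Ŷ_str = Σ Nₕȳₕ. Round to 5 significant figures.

5.4768 × 10^6

Var(Ŷ_str) = Σₕ Nₕ²(1 − fₕ)sₕ²/nₕ.
Large: 3863²·(1 − 715/3863)·19900000/715 = 3.3845931 × 10^11.
Medium: 17971²·(1 − 1157/17971)·77650000/1157 = 2.0279227 × 10^13.
Small: 8885²·(1 − 90/8885)·10800000/90 = 9.377229 × 10^12.
Sum = 2.9994915 × 10^13.
SE = √(2.9994915 × 10^13) = 5.4768 × 10^6.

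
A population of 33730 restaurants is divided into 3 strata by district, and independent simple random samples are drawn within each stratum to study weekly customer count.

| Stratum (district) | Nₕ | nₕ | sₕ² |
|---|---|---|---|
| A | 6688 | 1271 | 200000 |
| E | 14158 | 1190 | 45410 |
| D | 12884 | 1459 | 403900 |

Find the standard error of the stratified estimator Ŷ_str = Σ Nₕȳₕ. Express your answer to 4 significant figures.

Var(Ŷ_str) = Σₕ Nₕ²(1 − fₕ)sₕ²/nₕ.
A: 6688²·(1 − 1271/6688)·200000/1271 = 5.7008491 × 10^9.
E: 14158²·(1 − 1190/14158)·45410/1190 = 7.0061503 × 10^9.
D: 12884²·(1 − 1459/12884)·403900/1459 = 4.07498 × 10^10.
Sum = 5.3456799 × 10^10.
SE = √(5.3456799 × 10^10) = 231200.

231200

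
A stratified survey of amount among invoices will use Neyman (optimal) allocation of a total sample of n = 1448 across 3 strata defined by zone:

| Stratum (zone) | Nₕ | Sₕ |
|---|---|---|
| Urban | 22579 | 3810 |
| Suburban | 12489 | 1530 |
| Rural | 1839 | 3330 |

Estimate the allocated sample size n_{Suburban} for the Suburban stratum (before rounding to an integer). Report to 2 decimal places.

248.69

Neyman allocation: nₕ = n·NₕSₕ / Σⱼ NⱼSⱼ.
Σ NⱼSⱼ = 22579·3810 + 12489·1530 + 1839·3330 = 1.1125803 × 10^8.
n_{Suburban} = 1448·12489·1530 / (1.1125803 × 10^8) = 248.69.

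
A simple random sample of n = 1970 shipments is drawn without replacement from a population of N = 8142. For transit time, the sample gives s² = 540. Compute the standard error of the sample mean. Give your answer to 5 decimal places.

0.45584

Under SRS without replacement, Var(ȳ) = (1 − f)·s²/n with f = n/N = 1970/8142 = 0.24195529.
Var(ȳ) = (1 − 0.24195529)·540/1970 = 0.75804471·0.27411168 = 0.2077889.
SE(ȳ) = √(0.2077889) = 0.45584.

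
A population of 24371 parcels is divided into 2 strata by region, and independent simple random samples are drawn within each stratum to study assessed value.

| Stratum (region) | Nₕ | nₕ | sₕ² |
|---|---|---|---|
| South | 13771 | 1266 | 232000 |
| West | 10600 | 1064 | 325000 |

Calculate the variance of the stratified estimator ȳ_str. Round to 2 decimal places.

Var(ȳ_str) = Σₕ Wₕ²(1 − fₕ)sₕ²/nₕ with Wₕ = Nₕ/N, N = 24371.
South: Wₕ = 0.56505683; term = 0.56505683²·(1 − 0.09193232)·232000/1266 = 53.132072.
West: Wₕ = 0.43494317; term = 0.43494317²·(1 − 0.10037736)·325000/1064 = 51.983694.
Sum = 105.11577.

105.12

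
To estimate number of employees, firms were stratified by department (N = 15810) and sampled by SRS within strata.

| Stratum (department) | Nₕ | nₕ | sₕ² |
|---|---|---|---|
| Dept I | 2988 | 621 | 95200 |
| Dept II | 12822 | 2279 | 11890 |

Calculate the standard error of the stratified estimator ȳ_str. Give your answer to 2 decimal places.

Var(ȳ_str) = Σₕ Wₕ²(1 − fₕ)sₕ²/nₕ with Wₕ = Nₕ/N, N = 15810.
Dept I: Wₕ = 0.18899431; term = 0.18899431²·(1 − 0.20783133)·95200/621 = 4.3377095.
Dept II: Wₕ = 0.81100569; term = 0.81100569²·(1 − 0.17774138)·11890/2279 = 2.8215891.
Sum = 7.1592986.
SE = √(7.1592986) = 2.68.

2.68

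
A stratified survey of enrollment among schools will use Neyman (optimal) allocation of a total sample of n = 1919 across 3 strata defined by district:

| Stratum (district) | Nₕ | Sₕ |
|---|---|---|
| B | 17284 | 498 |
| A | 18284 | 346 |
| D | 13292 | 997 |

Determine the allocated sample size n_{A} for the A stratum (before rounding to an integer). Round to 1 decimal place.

Neyman allocation: nₕ = n·NₕSₕ / Σⱼ NⱼSⱼ.
Σ NⱼSⱼ = 17284·498 + 18284·346 + 13292·997 = 2.818582 × 10^7.
n_{A} = 1919·18284·346 / (2.818582 × 10^7) = 430.7.

430.7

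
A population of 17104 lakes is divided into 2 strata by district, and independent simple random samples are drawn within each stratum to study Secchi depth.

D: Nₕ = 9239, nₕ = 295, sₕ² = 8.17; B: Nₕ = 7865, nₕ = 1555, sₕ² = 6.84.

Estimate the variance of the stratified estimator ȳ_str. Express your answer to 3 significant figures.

0.00857

Var(ȳ_str) = Σₕ Wₕ²(1 − fₕ)sₕ²/nₕ with Wₕ = Nₕ/N, N = 17104.
D: Wₕ = 0.54016604; term = 0.54016604²·(1 − 0.03192986)·8.17/295 = 0.0078227855.
B: Wₕ = 0.45983396; term = 0.45983396²·(1 − 0.19771138)·6.84/1555 = 7.4620545 × 10^-4.
Sum = 0.008568991.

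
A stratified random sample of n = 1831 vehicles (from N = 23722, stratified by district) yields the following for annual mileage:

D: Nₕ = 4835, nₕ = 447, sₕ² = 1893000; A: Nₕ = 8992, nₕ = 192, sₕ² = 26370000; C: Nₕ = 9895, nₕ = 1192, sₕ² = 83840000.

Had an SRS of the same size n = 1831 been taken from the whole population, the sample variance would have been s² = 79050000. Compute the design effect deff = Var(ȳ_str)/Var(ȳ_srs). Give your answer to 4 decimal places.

0.7589

Var(ȳ_str) = Σ Wₕ²(1−fₕ)sₕ²/nₕ with Wₕ = Nₕ/23722:
  D: (4835/23722)²·(1−447/4835)·1893000/447 = 159.66274
  A: (8992/23722)²·(1−192/8992)·26370000/192 = 19312.801
  C: (9895/23722)²·(1−1192/9895)·83840000/1192 = 10763.591
  → Var(ȳ_str) = 30236.055.
Var(ȳ_srs) = (1 − 1831/23722)·79050000/1831 = 39840.78.
deff = 30236.055 / 39840.78 = 0.7589.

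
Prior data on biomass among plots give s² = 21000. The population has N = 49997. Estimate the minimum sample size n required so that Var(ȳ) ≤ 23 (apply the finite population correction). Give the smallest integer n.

897

Without fpc, n₀ = s²/D = 21000/23 = 913.0435.
With fpc, (1 − n/N)·s²/n ≤ D requires n ≥ n₀/(1 + n₀/N) = 913.0435/(1 + 913.0435/49997) = 896.6686.
Rounding up, n = 897.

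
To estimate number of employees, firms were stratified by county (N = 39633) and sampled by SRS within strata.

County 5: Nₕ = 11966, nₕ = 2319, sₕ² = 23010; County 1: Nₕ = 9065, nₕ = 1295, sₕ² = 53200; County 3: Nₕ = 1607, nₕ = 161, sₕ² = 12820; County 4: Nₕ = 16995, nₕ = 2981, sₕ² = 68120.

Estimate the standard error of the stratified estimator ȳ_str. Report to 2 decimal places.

Var(ȳ_str) = Σₕ Wₕ²(1 − fₕ)sₕ²/nₕ with Wₕ = Nₕ/N, N = 39633.
County 5: Wₕ = 0.30192012; term = 0.30192012²·(1 − 0.19379910)·23010/2319 = 0.72919428.
County 1: Wₕ = 0.22872354; term = 0.22872354²·(1 − 0.14285714)·53200/1295 = 1.8421152.
County 3: Wₕ = 0.04054702; term = 0.04054702²·(1 − 0.10018668)·12820/161 = 0.11779651.
County 4: Wₕ = 0.42880933; term = 0.42880933²·(1 − 0.17540453)·68120/2981 = 3.464831.
Sum = 6.153937.
SE = √(6.153937) = 2.48.

2.48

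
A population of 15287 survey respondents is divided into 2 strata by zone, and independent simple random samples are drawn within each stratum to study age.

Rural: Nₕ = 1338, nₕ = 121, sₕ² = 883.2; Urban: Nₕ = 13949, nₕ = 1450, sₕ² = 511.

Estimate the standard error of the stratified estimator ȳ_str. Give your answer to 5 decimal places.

0.56016

Var(ȳ_str) = Σₕ Wₕ²(1 − fₕ)sₕ²/nₕ with Wₕ = Nₕ/N, N = 15287.
Rural: Wₕ = 0.08752535; term = 0.08752535²·(1 − 0.09043348)·883.2/121 = 0.050859941.
Urban: Wₕ = 0.91247465; term = 0.91247465²·(1 − 0.10395010)·511/1450 = 0.26292187.
Sum = 0.31378181.
SE = √(0.31378181) = 0.56016.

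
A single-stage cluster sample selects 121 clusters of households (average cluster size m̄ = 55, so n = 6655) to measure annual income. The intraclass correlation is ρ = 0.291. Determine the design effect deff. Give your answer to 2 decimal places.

16.71

deff = 1 + (55 − 1)·0.291 = 1 + 15.714 = 16.714.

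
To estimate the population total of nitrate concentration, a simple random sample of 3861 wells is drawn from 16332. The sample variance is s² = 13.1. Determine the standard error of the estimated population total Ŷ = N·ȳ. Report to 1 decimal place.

831.3

Var(Ŷ) = N²·Var(ȳ) = N²·(1 − n/N)·s²/n.
f = 3861/16332 = 0.23640705; Var(ȳ) = 0.76359295·13.1/3861 = 0.0025907971.
Var(Ŷ) = 16332² · 0.0025907971 = 691054.25.
SE(Ŷ) = √(691054.25) = 831.3.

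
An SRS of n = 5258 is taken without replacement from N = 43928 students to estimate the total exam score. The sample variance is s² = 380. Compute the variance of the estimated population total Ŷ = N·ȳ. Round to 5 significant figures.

1.2277 × 10^8

Var(Ŷ) = N²·Var(ȳ) = N²·(1 − n/N)·s²/n.
f = 5258/43928 = 0.11969587; Var(ȳ) = 0.88030413·380/5258 = 0.063620306.
Var(Ŷ) = 43928² · 0.063620306 = 1.2276614 × 10^8.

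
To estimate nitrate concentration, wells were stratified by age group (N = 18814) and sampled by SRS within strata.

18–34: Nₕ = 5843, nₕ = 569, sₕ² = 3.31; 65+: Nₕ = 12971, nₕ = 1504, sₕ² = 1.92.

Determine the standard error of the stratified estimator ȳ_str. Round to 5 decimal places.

Var(ȳ_str) = Σₕ Wₕ²(1 − fₕ)sₕ²/nₕ with Wₕ = Nₕ/N, N = 18814.
18–34: Wₕ = 0.31056660; term = 0.31056660²·(1 − 0.09738148)·3.31/569 = 5.064417 × 10^-4.
65+: Wₕ = 0.68943340; term = 0.68943340²·(1 − 0.11595097)·1.92/1504 = 5.3643164 × 10^-4.
Sum = 0.0010428733.
SE = √(0.0010428733) = 0.03229.

0.03229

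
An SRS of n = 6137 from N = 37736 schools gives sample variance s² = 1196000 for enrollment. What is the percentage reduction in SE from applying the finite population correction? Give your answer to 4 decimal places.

f = n/N = 6137/37736 = 0.16262985.
SE_no-fpc = √(s²/n) = 13.960068; SE_fpc = √((1−f)s²/n) = 12.774569.
Ratio = √(1−f) = 0.91507931. Reduction = 100·(1 − 0.91507931) = 8.4921%.

8.4921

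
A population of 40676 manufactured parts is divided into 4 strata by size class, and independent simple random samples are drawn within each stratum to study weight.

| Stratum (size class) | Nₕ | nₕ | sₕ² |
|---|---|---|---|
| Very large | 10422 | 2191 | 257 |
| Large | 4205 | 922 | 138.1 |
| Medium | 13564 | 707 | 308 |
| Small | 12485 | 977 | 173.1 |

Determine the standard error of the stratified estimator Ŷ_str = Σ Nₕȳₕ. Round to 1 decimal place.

Var(Ŷ_str) = Σₕ Nₕ²(1 − fₕ)sₕ²/nₕ.
Very large: 10422²·(1 − 2191/10422)·257/2191 = 1.0062234 × 10^7.
Large: 4205²·(1 − 922/4205)·138.1/922 = 2.0677577 × 10^6.
Medium: 13564²·(1 − 707/13564)·308/707 = 7.5972904 × 10^7.
Small: 12485²·(1 − 977/12485)·173.1/977 = 2.5456043 × 10^7.
Sum = 1.1355894 × 10^8.
SE = √(1.1355894 × 10^8) = 10656.4.

10656.4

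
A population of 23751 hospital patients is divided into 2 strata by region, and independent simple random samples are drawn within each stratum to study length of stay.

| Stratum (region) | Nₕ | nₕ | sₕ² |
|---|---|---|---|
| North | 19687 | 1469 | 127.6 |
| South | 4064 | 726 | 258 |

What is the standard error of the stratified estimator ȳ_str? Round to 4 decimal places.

0.2525

Var(ȳ_str) = Σₕ Wₕ²(1 − fₕ)sₕ²/nₕ with Wₕ = Nₕ/N, N = 23751.
North: Wₕ = 0.82889142; term = 0.82889142²·(1 − 0.07461777)·127.6/1469 = 0.05522622.
South: Wₕ = 0.17110858; term = 0.17110858²·(1 − 0.17864173)·258/726 = 0.0085459297.
Sum = 0.06377215.
SE = √(0.06377215) = 0.2525.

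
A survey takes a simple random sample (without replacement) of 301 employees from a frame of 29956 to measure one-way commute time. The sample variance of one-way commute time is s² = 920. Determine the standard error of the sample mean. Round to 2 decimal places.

1.74

Under SRS without replacement, Var(ȳ) = (1 − f)·s²/n with f = n/N = 301/29956 = 0.01004807.
Var(ȳ) = (1 − 0.01004807)·920/301 = 0.98995193·3.0564784 = 3.0257667.
SE(ȳ) = √(3.0257667) = 1.74.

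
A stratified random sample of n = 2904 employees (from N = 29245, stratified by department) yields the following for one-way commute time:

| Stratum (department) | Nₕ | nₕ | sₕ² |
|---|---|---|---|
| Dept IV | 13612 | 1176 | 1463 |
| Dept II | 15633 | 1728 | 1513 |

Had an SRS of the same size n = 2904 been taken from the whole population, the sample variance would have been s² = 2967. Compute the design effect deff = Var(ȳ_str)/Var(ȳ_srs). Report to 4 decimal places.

Var(ȳ_str) = Σ Wₕ²(1−fₕ)sₕ²/nₕ with Wₕ = Nₕ/29245:
  Dept IV: (13612/29245)²·(1−1176/13612)·1463/1176 = 0.24622742
  Dept II: (15633/29245)²·(1−1728/15633)·1513/1728 = 0.22253855
  → Var(ȳ_str) = 0.46876597.
Var(ȳ_srs) = (1 − 2904/29245)·2967/2904 = 0.92024098.
deff = 0.46876597 / 0.92024098 = 0.5094.

0.5094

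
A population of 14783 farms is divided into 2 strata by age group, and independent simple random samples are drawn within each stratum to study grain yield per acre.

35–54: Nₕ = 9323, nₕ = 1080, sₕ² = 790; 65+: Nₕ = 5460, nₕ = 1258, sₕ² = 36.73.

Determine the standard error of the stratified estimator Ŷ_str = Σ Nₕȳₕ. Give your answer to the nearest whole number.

7542

Var(Ŷ_str) = Σₕ Nₕ²(1 − fₕ)sₕ²/nₕ.
35–54: 9323²·(1 − 1080/9323)·790/1080 = 5.6213978 × 10^7.
65+: 5460²·(1 − 1258/5460)·36.73/1258 = 669867.61.
Sum = 5.6883846 × 10^7.
SE = √(5.6883846 × 10^7) = 7542.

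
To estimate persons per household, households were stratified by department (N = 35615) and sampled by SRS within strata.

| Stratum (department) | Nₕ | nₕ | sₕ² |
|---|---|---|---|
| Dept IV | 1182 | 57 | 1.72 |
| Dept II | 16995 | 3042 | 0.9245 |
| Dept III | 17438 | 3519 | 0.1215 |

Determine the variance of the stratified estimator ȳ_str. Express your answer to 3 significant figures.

Var(ȳ_str) = Σₕ Wₕ²(1 − fₕ)sₕ²/nₕ with Wₕ = Nₕ/N, N = 35615.
Dept IV: Wₕ = 0.03318826; term = 0.03318826²·(1 − 0.04822335)·1.72/57 = 3.1634261 × 10^-5.
Dept II: Wₕ = 0.47718658; term = 0.47718658²·(1 − 0.17899382)·0.9245/3042 = 5.6815989 × 10^-5.
Dept III: Wₕ = 0.48962516; term = 0.48962516²·(1 − 0.20180067)·0.1215/3519 = 6.6068709 × 10^-6.
Sum = 9.5057121 × 10^-5.

9.51 × 10^-5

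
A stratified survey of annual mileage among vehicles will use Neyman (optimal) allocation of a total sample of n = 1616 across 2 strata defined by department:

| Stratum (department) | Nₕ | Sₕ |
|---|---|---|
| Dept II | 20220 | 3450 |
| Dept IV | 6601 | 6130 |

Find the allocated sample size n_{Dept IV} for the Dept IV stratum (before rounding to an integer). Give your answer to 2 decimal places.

Neyman allocation: nₕ = n·NₕSₕ / Σⱼ NⱼSⱼ.
Σ NⱼSⱼ = 20220·3450 + 6601·6130 = 1.1022313 × 10^8.
n_{Dept IV} = 1616·6601·6130 / (1.1022313 × 10^8) = 593.25.

593.25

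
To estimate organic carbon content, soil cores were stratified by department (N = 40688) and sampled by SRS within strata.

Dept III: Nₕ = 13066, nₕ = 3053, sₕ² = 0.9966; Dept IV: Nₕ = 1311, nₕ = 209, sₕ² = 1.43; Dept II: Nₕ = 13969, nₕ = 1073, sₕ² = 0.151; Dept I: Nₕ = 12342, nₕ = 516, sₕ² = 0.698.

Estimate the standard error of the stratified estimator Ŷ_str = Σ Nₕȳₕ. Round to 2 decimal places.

524.77

Var(Ŷ_str) = Σₕ Nₕ²(1 − fₕ)sₕ²/nₕ.
Dept III: 13066²·(1 − 3053/13066)·0.9966/3053 = 42707.185.
Dept IV: 1311²·(1 − 209/1311)·1.43/209 = 9884.94.
Dept II: 13969²·(1 − 1073/13969)·0.151/1073 = 25351.144.
Dept I: 12342²·(1 − 516/12342)·0.698/516 = 197437.27.
Sum = 275380.54.
SE = √(275380.54) = 524.77.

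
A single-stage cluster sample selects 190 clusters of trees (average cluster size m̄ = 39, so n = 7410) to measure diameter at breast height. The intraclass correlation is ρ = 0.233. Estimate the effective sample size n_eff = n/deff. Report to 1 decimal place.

deff = 1 + (39 − 1)·0.233 = 1 + 8.854 = 9.854.
n_eff = 7410 / 9.854 = 752.0.

752.0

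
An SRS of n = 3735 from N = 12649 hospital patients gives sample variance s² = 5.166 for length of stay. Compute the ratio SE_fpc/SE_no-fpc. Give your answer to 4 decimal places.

0.8395

f = n/N = 3735/12649 = 0.29528026.
SE_no-fpc = √(s²/n) = 0.03719049; SE_fpc = √((1−f)s²/n) = 0.031220519.
Ratio = √(1−f) = 0.83947587.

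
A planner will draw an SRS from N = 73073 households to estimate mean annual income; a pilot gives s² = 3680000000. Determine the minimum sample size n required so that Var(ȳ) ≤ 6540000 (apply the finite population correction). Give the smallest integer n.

559

Without fpc, n₀ = s²/D = 3680000000/6540000 = 562.6911.
With fpc, (1 − n/N)·s²/n ≤ D requires n ≥ n₀/(1 + n₀/N) = 562.6911/(1 + 562.6911/73073) = 558.3913.
Rounding up, n = 559.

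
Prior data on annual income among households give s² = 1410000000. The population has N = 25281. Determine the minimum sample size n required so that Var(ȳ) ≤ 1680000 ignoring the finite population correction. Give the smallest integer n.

840

Without fpc, n₀ = s²/D = 1410000000/1680000 = 839.2857.
Rounding up, n = 840.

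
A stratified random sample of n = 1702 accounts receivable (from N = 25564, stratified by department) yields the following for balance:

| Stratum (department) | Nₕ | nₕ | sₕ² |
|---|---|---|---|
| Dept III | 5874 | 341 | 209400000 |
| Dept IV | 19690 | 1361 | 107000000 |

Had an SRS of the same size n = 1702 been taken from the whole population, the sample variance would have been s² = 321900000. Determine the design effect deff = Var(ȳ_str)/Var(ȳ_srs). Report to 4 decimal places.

Var(ȳ_str) = Σ Wₕ²(1−fₕ)sₕ²/nₕ with Wₕ = Nₕ/25564:
  Dept III: (5874/25564)²·(1−341/5874)·209400000/341 = 30539.315
  Dept IV: (19690/25564)²·(1−1361/19690)·107000000/1361 = 43416.271
  → Var(ȳ_str) = 73955.586.
Var(ȳ_srs) = (1 − 1702/25564)·321900000/1702 = 176538.51.
deff = 73955.586 / 176538.51 = 0.4189.

0.4189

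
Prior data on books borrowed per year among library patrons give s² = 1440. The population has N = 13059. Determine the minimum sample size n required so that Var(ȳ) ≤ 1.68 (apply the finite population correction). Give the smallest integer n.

805

Without fpc, n₀ = s²/D = 1440/1.68 = 857.1429.
With fpc, (1 − n/N)·s²/n ≤ D requires n ≥ n₀/(1 + n₀/N) = 857.1429/(1 + 857.1429/13059) = 804.3485.
Rounding up, n = 805.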